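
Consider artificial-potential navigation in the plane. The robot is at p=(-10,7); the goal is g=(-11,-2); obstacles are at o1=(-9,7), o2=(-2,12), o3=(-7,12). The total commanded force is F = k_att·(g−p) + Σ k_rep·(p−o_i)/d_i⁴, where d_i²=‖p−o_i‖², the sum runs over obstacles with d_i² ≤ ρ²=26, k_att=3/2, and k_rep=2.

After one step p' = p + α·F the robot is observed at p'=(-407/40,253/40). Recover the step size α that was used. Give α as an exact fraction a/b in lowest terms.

F_att = 3/2·(g−p) = 3/2·(-1,-9) = (-1.5000,-13.5000)
o1: d²=1 ≤ ρ²=26; F_rep = 2·(-1,0)/1² = (-2.0000,0.0000)
o2: d²=89 > ρ²=26 → inactive
o3: d²=34 > ρ²=26 → inactive
F = F_att + ΣF_rep = (-3.5000,-13.5000)
Δp = p'−p = (-0.1750,-0.6750); α = Δx/Fx = (-7/40) / (-7/2) = 1/20
check: Δy/Fy = (-27/40) / (-27/2) = 1/20 ✓

α = 1/20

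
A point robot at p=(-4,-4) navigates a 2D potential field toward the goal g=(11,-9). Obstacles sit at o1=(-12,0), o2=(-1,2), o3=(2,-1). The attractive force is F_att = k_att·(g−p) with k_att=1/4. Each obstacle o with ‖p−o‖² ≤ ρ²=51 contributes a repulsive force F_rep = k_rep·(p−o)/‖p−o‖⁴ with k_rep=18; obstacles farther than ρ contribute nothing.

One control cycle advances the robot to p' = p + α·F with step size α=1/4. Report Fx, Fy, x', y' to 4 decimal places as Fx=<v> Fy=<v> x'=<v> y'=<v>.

F_att = 1/4·(g−p) = 1/4·(15,-5) = (3.7500,-1.2500)
o1: d²=80 > ρ²=51 → inactive
o2: d²=45 ≤ ρ²=51; F_rep = 18·(-3,-6)/45² = (-0.0267,-0.0533)
o3: d²=45 ≤ ρ²=51; F_rep = 18·(-6,-3)/45² = (-0.0533,-0.0267)
F = F_att + ΣF_rep = (3.6700,-1.3300)
p' = p + 1/4·F = (-3.0825,-4.3325)

Fx=3.6700 Fy=-1.3300 x'=-3.0825 y'=-4.3325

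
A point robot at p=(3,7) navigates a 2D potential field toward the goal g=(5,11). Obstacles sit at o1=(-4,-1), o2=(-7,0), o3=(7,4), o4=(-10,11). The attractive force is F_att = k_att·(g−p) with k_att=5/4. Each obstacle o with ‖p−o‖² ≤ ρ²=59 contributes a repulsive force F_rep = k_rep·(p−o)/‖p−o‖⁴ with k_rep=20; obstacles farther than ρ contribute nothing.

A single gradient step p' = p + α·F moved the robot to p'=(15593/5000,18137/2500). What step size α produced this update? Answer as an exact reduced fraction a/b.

F_att = 5/4·(g−p) = 5/4·(2,4) = (2.5000,5.0000)
o1: d²=113 > ρ²=59 → inactive
o2: d²=149 > ρ²=59 → inactive
o3: d²=25 ≤ ρ²=59; F_rep = 20·(-4,3)/25² = (-0.1280,0.0960)
o4: d²=185 > ρ²=59 → inactive
F = F_att + ΣF_rep = (2.3720,5.0960)
Δp = p'−p = (0.1186,0.2548); α = Δx/Fx = (593/5000) / (593/250) = 1/20
check: Δy/Fy = (637/2500) / (637/125) = 1/20 ✓

α = 1/20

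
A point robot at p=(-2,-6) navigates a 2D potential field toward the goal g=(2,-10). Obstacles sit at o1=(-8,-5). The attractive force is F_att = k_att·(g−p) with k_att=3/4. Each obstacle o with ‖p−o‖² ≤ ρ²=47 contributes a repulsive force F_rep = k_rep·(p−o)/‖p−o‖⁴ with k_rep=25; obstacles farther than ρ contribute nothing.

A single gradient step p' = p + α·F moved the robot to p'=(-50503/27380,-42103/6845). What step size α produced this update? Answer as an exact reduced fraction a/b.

α = 1/20

F_att = 3/4·(g−p) = 3/4·(4,-4) = (3.0000,-3.0000)
o1: d²=37 ≤ ρ²=47; F_rep = 25·(6,-1)/37² = (0.1096,-0.0183)
F = F_att + ΣF_rep = (3.1096,-3.0183)
Δp = p'−p = (0.1555,-0.1509); α = Δx/Fx = (4257/27380) / (4257/1369) = 1/20
check: Δy/Fy = (-1033/6845) / (-4132/1369) = 1/20 ✓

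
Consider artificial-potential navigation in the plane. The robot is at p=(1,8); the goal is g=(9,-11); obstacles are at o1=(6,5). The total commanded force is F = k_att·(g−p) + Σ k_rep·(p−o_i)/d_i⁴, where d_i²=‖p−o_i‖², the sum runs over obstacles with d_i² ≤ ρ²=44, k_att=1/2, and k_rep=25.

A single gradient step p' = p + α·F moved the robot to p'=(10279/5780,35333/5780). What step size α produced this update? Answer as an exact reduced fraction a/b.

F_att = 1/2·(g−p) = 1/2·(8,-19) = (4.0000,-9.5000)
o1: d²=34 ≤ ρ²=44; F_rep = 25·(-5,3)/34² = (-0.1081,0.0649)
F = F_att + ΣF_rep = (3.8919,-9.4351)
Δp = p'−p = (0.7784,-1.8870); α = Δx/Fx = (4499/5780) / (4499/1156) = 1/5
check: Δy/Fy = (-10907/5780) / (-10907/1156) = 1/5 ✓

α = 1/5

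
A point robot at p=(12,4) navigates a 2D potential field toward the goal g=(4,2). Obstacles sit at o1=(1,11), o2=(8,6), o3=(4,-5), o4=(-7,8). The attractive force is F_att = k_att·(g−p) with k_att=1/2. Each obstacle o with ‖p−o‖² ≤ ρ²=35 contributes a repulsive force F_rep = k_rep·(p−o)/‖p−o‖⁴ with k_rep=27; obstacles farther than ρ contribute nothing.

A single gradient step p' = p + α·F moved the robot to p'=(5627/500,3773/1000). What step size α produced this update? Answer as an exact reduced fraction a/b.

F_att = 1/2·(g−p) = 1/2·(-8,-2) = (-4.0000,-1.0000)
o1: d²=170 > ρ²=35 → inactive
o2: d²=20 ≤ ρ²=35; F_rep = 27·(4,-2)/20² = (0.2700,-0.1350)
o3: d²=145 > ρ²=35 → inactive
o4: d²=377 > ρ²=35 → inactive
F = F_att + ΣF_rep = (-3.7300,-1.1350)
Δp = p'−p = (-0.7460,-0.2270); α = Δx/Fx = (-373/500) / (-373/100) = 1/5
check: Δy/Fy = (-227/1000) / (-227/200) = 1/5 ✓

α = 1/5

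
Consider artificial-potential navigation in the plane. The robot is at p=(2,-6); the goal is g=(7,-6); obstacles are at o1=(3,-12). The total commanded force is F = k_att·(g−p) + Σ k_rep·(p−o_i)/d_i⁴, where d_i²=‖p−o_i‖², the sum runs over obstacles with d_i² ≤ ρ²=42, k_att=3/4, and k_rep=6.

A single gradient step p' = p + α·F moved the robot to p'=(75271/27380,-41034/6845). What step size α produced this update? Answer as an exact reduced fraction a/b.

F_att = 3/4·(g−p) = 3/4·(5,0) = (3.7500,0.0000)
o1: d²=37 ≤ ρ²=42; F_rep = 6·(-1,6)/37² = (-0.0044,0.0263)
F = F_att + ΣF_rep = (3.7456,0.0263)
Δp = p'−p = (0.7491,0.0053); α = Δx/Fx = (20511/27380) / (20511/5476) = 1/5
check: Δy/Fy = (36/6845) / (36/1369) = 1/5 ✓

α = 1/5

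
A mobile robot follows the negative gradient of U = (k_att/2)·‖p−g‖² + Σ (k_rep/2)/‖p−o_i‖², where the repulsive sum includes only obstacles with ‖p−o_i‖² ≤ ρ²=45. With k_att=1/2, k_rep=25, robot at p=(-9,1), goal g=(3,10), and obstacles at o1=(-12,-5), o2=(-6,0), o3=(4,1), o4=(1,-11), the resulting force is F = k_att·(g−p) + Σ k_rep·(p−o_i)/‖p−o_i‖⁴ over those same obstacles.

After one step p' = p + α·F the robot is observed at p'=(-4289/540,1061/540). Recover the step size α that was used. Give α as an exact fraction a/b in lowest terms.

F_att = 1/2·(g−p) = 1/2·(12,9) = (6.0000,4.5000)
o1: d²=45 ≤ ρ²=45; F_rep = 25·(3,6)/45² = (0.0370,0.0741)
o2: d²=10 ≤ ρ²=45; F_rep = 25·(-3,1)/10² = (-0.7500,0.2500)
o3: d²=169 > ρ²=45 → inactive
o4: d²=244 > ρ²=45 → inactive
F = F_att + ΣF_rep = (5.2870,4.8241)
Δp = p'−p = (1.0574,0.9648); α = Δx/Fx = (571/540) / (571/108) = 1/5
check: Δy/Fy = (521/540) / (521/108) = 1/5 ✓

α = 1/5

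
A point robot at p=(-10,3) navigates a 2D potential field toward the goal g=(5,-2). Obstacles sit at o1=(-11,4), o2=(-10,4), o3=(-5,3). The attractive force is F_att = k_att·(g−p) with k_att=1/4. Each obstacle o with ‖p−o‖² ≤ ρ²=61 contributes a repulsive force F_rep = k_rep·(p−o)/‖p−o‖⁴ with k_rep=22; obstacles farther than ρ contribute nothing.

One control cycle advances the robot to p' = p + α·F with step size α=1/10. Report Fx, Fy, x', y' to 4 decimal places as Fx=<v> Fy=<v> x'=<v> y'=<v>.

Fx=9.0740 Fy=-28.7500 x'=-9.0926 y'=0.1250

F_att = 1/4·(g−p) = 1/4·(15,-5) = (3.7500,-1.2500)
o1: d²=2 ≤ ρ²=61; F_rep = 22·(1,-1)/2² = (5.5000,-5.5000)
o2: d²=1 ≤ ρ²=61; F_rep = 22·(0,-1)/1² = (0.0000,-22.0000)
o3: d²=25 ≤ ρ²=61; F_rep = 22·(-5,0)/25² = (-0.1760,0.0000)
F = F_att + ΣF_rep = (9.0740,-28.7500)
p' = p + 1/10·F = (-9.0926,0.1250)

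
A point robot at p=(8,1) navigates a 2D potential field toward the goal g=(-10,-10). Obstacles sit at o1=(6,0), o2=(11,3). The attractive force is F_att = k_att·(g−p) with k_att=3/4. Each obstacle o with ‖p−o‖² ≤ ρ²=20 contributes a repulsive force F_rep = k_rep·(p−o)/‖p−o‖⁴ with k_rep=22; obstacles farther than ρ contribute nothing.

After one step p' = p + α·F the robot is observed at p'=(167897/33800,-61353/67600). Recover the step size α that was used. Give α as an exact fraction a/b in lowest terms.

F_att = 3/4·(g−p) = 3/4·(-18,-11) = (-13.5000,-8.2500)
o1: d²=5 ≤ ρ²=20; F_rep = 22·(2,1)/5² = (1.7600,0.8800)
o2: d²=13 ≤ ρ²=20; F_rep = 22·(-3,-2)/13² = (-0.3905,-0.2604)
F = F_att + ΣF_rep = (-12.1305,-7.6304)
Δp = p'−p = (-3.0326,-1.9076); α = Δx/Fx = (-102503/33800) / (-102503/8450) = 1/4
check: Δy/Fy = (-128953/67600) / (-128953/16900) = 1/4 ✓

α = 1/4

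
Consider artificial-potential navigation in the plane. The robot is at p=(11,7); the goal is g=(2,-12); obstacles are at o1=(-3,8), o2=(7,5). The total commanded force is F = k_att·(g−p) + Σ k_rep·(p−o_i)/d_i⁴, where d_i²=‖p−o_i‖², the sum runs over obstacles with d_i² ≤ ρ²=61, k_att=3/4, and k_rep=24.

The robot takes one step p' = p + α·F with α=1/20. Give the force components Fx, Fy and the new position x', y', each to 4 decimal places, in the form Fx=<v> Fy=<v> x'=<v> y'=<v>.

Fx=-6.5100 Fy=-14.1300 x'=10.6745 y'=6.2935

F_att = 3/4·(g−p) = 3/4·(-9,-19) = (-6.7500,-14.2500)
o1: d²=197 > ρ²=61 → inactive
o2: d²=20 ≤ ρ²=61; F_rep = 24·(4,2)/20² = (0.2400,0.1200)
F = F_att + ΣF_rep = (-6.5100,-14.1300)
p' = p + 1/20·F = (10.6745,6.2935)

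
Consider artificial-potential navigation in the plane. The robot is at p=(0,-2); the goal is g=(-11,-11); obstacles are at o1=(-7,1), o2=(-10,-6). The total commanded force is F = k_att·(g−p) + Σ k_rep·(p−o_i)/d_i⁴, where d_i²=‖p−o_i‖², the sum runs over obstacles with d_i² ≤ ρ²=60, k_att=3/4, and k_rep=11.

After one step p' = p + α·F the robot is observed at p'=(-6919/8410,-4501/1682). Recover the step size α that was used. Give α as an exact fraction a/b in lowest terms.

α = 1/10

F_att = 3/4·(g−p) = 3/4·(-11,-9) = (-8.2500,-6.7500)
o1: d²=58 ≤ ρ²=60; F_rep = 11·(7,-3)/58² = (0.0229,-0.0098)
o2: d²=116 > ρ²=60 → inactive
F = F_att + ΣF_rep = (-8.2271,-6.7598)
Δp = p'−p = (-0.8227,-0.6760); α = Δx/Fx = (-6919/8410) / (-6919/841) = 1/10
check: Δy/Fy = (-1137/1682) / (-5685/841) = 1/10 ✓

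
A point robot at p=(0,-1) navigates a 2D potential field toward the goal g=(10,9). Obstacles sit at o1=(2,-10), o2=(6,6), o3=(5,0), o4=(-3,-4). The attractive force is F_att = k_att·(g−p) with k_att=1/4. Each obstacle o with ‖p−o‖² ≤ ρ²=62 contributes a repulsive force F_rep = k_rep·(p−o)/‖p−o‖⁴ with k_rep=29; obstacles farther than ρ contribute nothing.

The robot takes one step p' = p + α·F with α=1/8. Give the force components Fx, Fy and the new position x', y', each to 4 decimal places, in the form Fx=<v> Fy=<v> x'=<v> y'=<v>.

F_att = 1/4·(g−p) = 1/4·(10,10) = (2.5000,2.5000)
o1: d²=85 > ρ²=62 → inactive
o2: d²=85 > ρ²=62 → inactive
o3: d²=26 ≤ ρ²=62; F_rep = 29·(-5,-1)/26² = (-0.2145,-0.0429)
o4: d²=18 ≤ ρ²=62; F_rep = 29·(3,3)/18² = (0.2685,0.2685)
F = F_att + ΣF_rep = (2.5540,2.7256)
p' = p + 1/8·F = (0.3193,-0.6593)

Fx=2.5540 Fy=2.7256 x'=0.3193 y'=-0.6593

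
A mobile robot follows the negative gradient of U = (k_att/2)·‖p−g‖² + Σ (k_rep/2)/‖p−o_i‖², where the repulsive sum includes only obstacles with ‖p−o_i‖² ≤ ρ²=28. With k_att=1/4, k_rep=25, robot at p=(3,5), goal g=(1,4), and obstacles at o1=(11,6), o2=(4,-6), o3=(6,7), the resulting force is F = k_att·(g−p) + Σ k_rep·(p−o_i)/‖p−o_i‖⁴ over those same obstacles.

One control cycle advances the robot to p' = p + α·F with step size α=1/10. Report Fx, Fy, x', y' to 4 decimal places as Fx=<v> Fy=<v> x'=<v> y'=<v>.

F_att = 1/4·(g−p) = 1/4·(-2,-1) = (-0.5000,-0.2500)
o1: d²=65 > ρ²=28 → inactive
o2: d²=122 > ρ²=28 → inactive
o3: d²=13 ≤ ρ²=28; F_rep = 25·(-3,-2)/13² = (-0.4438,-0.2959)
F = F_att + ΣF_rep = (-0.9438,-0.5459)
p' = p + 1/10·F = (2.9056,4.9454)

Fx=-0.9438 Fy=-0.5459 x'=2.9056 y'=4.9454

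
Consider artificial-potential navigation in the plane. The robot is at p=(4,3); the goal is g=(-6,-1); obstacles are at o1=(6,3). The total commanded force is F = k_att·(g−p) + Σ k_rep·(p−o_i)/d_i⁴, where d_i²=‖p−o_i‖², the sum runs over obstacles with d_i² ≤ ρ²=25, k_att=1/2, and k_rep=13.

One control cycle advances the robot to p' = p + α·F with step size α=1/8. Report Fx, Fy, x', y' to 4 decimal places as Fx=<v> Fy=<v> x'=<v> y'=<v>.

Fx=-6.6250 Fy=-2.0000 x'=3.1719 y'=2.7500

F_att = 1/2·(g−p) = 1/2·(-10,-4) = (-5.0000,-2.0000)
o1: d²=4 ≤ ρ²=25; F_rep = 13·(-2,0)/4² = (-1.6250,0.0000)
F = F_att + ΣF_rep = (-6.6250,-2.0000)
p' = p + 1/8·F = (3.1719,2.7500)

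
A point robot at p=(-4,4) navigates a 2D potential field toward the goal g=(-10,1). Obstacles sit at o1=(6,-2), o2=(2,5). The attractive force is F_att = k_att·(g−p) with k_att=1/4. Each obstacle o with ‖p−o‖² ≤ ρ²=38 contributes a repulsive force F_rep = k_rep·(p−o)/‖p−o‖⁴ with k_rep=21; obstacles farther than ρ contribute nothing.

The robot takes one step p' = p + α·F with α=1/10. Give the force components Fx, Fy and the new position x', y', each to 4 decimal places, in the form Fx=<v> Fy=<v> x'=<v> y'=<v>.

Fx=-1.5920 Fy=-0.7653 x'=-4.1592 y'=3.9235

F_att = 1/4·(g−p) = 1/4·(-6,-3) = (-1.5000,-0.7500)
o1: d²=136 > ρ²=38 → inactive
o2: d²=37 ≤ ρ²=38; F_rep = 21·(-6,-1)/37² = (-0.0920,-0.0153)
F = F_att + ΣF_rep = (-1.5920,-0.7653)
p' = p + 1/10·F = (-4.1592,3.9235)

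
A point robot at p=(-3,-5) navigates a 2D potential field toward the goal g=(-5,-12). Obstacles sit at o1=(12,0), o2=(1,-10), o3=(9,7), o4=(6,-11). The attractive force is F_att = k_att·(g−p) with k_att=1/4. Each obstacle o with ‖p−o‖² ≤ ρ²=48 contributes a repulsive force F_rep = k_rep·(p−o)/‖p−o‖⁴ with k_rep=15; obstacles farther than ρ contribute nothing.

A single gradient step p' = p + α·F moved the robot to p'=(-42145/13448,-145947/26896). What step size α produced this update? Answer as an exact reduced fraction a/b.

α = 1/4

F_att = 1/4·(g−p) = 1/4·(-2,-7) = (-0.5000,-1.7500)
o1: d²=250 > ρ²=48 → inactive
o2: d²=41 ≤ ρ²=48; F_rep = 15·(-4,5)/41² = (-0.0357,0.0446)
o3: d²=288 > ρ²=48 → inactive
o4: d²=117 > ρ²=48 → inactive
F = F_att + ΣF_rep = (-0.5357,-1.7054)
Δp = p'−p = (-0.1339,-0.4263); α = Δx/Fx = (-1801/13448) / (-1801/3362) = 1/4
check: Δy/Fy = (-11467/26896) / (-11467/6724) = 1/4 ✓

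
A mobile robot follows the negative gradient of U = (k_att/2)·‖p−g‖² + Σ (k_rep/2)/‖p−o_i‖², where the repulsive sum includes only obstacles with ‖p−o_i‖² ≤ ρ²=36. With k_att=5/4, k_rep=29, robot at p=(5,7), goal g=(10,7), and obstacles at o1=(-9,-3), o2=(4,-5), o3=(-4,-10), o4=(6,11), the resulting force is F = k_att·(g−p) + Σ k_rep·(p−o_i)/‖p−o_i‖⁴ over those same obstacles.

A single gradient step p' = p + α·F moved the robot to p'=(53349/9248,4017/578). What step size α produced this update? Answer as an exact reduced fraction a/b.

α = 1/8

F_att = 5/4·(g−p) = 5/4·(5,0) = (6.2500,0.0000)
o1: d²=296 > ρ²=36 → inactive
o2: d²=145 > ρ²=36 → inactive
o3: d²=370 > ρ²=36 → inactive
o4: d²=17 ≤ ρ²=36; F_rep = 29·(-1,-4)/17² = (-0.1003,-0.4014)
F = F_att + ΣF_rep = (6.1497,-0.4014)
Δp = p'−p = (0.7687,-0.0502); α = Δx/Fx = (7109/9248) / (7109/1156) = 1/8
check: Δy/Fy = (-29/578) / (-116/289) = 1/8 ✓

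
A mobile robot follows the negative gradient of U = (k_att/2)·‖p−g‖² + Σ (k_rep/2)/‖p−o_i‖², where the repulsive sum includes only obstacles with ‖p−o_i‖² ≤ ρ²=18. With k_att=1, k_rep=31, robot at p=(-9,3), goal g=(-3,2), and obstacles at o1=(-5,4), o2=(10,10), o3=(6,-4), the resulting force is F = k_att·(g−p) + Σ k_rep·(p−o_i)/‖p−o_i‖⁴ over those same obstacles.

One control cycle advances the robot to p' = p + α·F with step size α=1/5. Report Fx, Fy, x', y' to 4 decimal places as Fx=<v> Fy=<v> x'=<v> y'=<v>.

Fx=5.5709 Fy=-1.1073 x'=-7.8858 y'=2.7785

F_att = 1·(g−p) = 1·(6,-1) = (6.0000,-1.0000)
o1: d²=17 ≤ ρ²=18; F_rep = 31·(-4,-1)/17² = (-0.4291,-0.1073)
o2: d²=410 > ρ²=18 → inactive
o3: d²=274 > ρ²=18 → inactive
F = F_att + ΣF_rep = (5.5709,-1.1073)
p' = p + 1/5·F = (-7.8858,2.7785)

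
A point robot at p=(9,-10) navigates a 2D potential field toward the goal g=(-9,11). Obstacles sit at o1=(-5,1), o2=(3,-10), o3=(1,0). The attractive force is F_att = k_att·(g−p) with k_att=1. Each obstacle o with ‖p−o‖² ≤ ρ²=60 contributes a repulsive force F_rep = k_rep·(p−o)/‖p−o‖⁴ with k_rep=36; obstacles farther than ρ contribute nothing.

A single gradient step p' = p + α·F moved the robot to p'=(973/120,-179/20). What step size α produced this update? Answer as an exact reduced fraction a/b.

F_att = 1·(g−p) = 1·(-18,21) = (-18.0000,21.0000)
o1: d²=317 > ρ²=60 → inactive
o2: d²=36 ≤ ρ²=60; F_rep = 36·(6,0)/36² = (0.1667,0.0000)
o3: d²=164 > ρ²=60 → inactive
F = F_att + ΣF_rep = (-17.8333,21.0000)
Δp = p'−p = (-0.8917,1.0500); α = Δx/Fx = (-107/120) / (-107/6) = 1/20
check: Δy/Fy = (21/20) / (21) = 1/20 ✓

α = 1/20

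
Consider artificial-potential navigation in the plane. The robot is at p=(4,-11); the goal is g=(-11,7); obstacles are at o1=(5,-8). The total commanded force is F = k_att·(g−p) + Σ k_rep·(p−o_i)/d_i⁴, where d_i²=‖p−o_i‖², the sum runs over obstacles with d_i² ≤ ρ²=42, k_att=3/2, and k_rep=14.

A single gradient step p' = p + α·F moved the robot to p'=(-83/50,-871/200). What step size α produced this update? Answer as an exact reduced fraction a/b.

α = 1/4

F_att = 3/2·(g−p) = 3/2·(-15,18) = (-22.5000,27.0000)
o1: d²=10 ≤ ρ²=42; F_rep = 14·(-1,-3)/10² = (-0.1400,-0.4200)
F = F_att + ΣF_rep = (-22.6400,26.5800)
Δp = p'−p = (-5.6600,6.6450); α = Δx/Fx = (-283/50) / (-566/25) = 1/4
check: Δy/Fy = (1329/200) / (1329/50) = 1/4 ✓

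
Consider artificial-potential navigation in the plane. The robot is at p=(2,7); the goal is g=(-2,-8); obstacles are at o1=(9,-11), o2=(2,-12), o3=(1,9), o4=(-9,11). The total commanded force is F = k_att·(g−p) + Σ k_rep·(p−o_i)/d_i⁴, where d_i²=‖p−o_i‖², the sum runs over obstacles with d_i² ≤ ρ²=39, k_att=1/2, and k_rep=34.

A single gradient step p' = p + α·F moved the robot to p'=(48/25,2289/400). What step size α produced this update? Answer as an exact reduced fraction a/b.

α = 1/8

F_att = 1/2·(g−p) = 1/2·(-4,-15) = (-2.0000,-7.5000)
o1: d²=373 > ρ²=39 → inactive
o2: d²=361 > ρ²=39 → inactive
o3: d²=5 ≤ ρ²=39; F_rep = 34·(1,-2)/5² = (1.3600,-2.7200)
o4: d²=137 > ρ²=39 → inactive
F = F_att + ΣF_rep = (-0.6400,-10.2200)
Δp = p'−p = (-0.0800,-1.2775); α = Δx/Fx = (-2/25) / (-16/25) = 1/8
check: Δy/Fy = (-511/400) / (-511/50) = 1/8 ✓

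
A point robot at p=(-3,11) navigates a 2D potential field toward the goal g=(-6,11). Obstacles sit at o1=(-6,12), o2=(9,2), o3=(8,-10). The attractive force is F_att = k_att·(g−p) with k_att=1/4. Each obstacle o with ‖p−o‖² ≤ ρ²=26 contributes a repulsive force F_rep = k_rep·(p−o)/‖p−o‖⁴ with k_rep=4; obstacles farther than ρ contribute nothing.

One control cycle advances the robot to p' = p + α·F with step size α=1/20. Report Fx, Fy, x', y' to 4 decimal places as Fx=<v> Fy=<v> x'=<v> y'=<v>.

Fx=-0.6300 Fy=-0.0400 x'=-3.0315 y'=10.9980

F_att = 1/4·(g−p) = 1/4·(-3,0) = (-0.7500,0.0000)
o1: d²=10 ≤ ρ²=26; F_rep = 4·(3,-1)/10² = (0.1200,-0.0400)
o2: d²=225 > ρ²=26 → inactive
o3: d²=562 > ρ²=26 → inactive
F = F_att + ΣF_rep = (-0.6300,-0.0400)
p' = p + 1/20·F = (-3.0315,10.9980)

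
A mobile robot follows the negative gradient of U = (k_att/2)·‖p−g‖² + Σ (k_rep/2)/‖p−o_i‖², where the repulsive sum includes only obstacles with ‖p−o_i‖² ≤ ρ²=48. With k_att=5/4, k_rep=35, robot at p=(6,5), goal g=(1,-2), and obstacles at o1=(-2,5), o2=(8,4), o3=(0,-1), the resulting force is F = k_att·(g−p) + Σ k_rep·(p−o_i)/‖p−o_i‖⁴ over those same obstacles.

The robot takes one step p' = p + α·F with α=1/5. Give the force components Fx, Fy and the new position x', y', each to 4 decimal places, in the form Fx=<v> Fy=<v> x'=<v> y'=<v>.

F_att = 5/4·(g−p) = 5/4·(-5,-7) = (-6.2500,-8.7500)
o1: d²=64 > ρ²=48 → inactive
o2: d²=5 ≤ ρ²=48; F_rep = 35·(-2,1)/5² = (-2.8000,1.4000)
o3: d²=72 > ρ²=48 → inactive
F = F_att + ΣF_rep = (-9.0500,-7.3500)
p' = p + 1/5·F = (4.1900,3.5300)

Fx=-9.0500 Fy=-7.3500 x'=4.1900 y'=3.5300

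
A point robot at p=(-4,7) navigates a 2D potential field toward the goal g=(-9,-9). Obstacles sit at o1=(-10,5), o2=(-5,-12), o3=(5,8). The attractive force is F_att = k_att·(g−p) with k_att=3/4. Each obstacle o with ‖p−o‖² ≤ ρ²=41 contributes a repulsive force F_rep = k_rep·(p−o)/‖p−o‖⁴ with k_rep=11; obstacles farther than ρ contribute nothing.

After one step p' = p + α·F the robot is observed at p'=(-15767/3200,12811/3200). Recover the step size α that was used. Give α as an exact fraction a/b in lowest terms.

α = 1/4

F_att = 3/4·(g−p) = 3/4·(-5,-16) = (-3.7500,-12.0000)
o1: d²=40 ≤ ρ²=41; F_rep = 11·(6,2)/40² = (0.0413,0.0138)
o2: d²=362 > ρ²=41 → inactive
o3: d²=82 > ρ²=41 → inactive
F = F_att + ΣF_rep = (-3.7088,-11.9863)
Δp = p'−p = (-0.9272,-2.9966); α = Δx/Fx = (-2967/3200) / (-2967/800) = 1/4
check: Δy/Fy = (-9589/3200) / (-9589/800) = 1/4 ✓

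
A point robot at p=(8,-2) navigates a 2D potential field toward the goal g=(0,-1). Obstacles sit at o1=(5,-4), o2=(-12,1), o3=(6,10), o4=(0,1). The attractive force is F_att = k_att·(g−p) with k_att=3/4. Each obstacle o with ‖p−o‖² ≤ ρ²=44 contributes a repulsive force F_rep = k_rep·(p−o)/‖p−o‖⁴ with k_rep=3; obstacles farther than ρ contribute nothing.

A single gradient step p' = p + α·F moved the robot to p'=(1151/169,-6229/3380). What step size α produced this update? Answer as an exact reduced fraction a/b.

α = 1/5

F_att = 3/4·(g−p) = 3/4·(-8,1) = (-6.0000,0.7500)
o1: d²=13 ≤ ρ²=44; F_rep = 3·(3,2)/13² = (0.0533,0.0355)
o2: d²=409 > ρ²=44 → inactive
o3: d²=148 > ρ²=44 → inactive
o4: d²=73 > ρ²=44 → inactive
F = F_att + ΣF_rep = (-5.9467,0.7855)
Δp = p'−p = (-1.1893,0.1571); α = Δx/Fx = (-201/169) / (-1005/169) = 1/5
check: Δy/Fy = (531/3380) / (531/676) = 1/5 ✓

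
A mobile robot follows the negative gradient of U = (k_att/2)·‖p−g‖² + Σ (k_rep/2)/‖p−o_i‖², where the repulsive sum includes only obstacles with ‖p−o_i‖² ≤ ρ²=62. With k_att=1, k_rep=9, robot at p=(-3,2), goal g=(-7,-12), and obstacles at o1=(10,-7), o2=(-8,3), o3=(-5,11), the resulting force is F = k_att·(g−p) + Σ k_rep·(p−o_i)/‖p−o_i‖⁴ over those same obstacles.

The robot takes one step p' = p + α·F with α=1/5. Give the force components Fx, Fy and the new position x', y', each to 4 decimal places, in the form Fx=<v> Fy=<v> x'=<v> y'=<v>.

Fx=-3.9334 Fy=-14.0133 x'=-3.7867 y'=-0.8027

F_att = 1·(g−p) = 1·(-4,-14) = (-4.0000,-14.0000)
o1: d²=250 > ρ²=62 → inactive
o2: d²=26 ≤ ρ²=62; F_rep = 9·(5,-1)/26² = (0.0666,-0.0133)
o3: d²=85 > ρ²=62 → inactive
F = F_att + ΣF_rep = (-3.9334,-14.0133)
p' = p + 1/5·F = (-3.7867,-0.8027)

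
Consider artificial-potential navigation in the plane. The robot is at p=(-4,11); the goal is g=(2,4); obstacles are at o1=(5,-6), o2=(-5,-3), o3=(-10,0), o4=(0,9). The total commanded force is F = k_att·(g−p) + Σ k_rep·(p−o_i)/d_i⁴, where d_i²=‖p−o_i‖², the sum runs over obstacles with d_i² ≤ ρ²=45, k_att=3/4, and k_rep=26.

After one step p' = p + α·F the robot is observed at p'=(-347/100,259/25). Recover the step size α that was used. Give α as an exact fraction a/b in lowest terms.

α = 1/8

F_att = 3/4·(g−p) = 3/4·(6,-7) = (4.5000,-5.2500)
o1: d²=370 > ρ²=45 → inactive
o2: d²=197 > ρ²=45 → inactive
o3: d²=157 > ρ²=45 → inactive
o4: d²=20 ≤ ρ²=45; F_rep = 26·(-4,2)/20² = (-0.2600,0.1300)
F = F_att + ΣF_rep = (4.2400,-5.1200)
Δp = p'−p = (0.5300,-0.6400); α = Δx/Fx = (53/100) / (106/25) = 1/8
check: Δy/Fy = (-16/25) / (-128/25) = 1/8 ✓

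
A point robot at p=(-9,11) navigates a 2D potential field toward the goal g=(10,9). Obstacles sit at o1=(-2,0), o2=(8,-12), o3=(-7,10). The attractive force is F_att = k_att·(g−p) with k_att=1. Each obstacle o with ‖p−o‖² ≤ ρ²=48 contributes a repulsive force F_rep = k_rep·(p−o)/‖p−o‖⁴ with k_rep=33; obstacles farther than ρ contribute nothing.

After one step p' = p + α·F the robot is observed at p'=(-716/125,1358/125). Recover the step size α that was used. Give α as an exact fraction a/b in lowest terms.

F_att = 1·(g−p) = 1·(19,-2) = (19.0000,-2.0000)
o1: d²=170 > ρ²=48 → inactive
o2: d²=818 > ρ²=48 → inactive
o3: d²=5 ≤ ρ²=48; F_rep = 33·(-2,1)/5² = (-2.6400,1.3200)
F = F_att + ΣF_rep = (16.3600,-0.6800)
Δp = p'−p = (3.2720,-0.1360); α = Δx/Fx = (409/125) / (409/25) = 1/5
check: Δy/Fy = (-17/125) / (-17/25) = 1/5 ✓

α = 1/5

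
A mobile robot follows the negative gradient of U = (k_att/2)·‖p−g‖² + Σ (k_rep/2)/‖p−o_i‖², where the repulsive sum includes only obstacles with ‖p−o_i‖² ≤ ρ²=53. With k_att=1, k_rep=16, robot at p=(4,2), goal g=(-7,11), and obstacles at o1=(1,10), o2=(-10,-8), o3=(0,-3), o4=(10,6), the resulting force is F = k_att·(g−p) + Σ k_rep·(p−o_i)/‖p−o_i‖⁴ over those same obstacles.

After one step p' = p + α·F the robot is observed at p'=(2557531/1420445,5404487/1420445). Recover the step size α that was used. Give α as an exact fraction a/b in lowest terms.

α = 1/5

F_att = 1·(g−p) = 1·(-11,9) = (-11.0000,9.0000)
o1: d²=73 > ρ²=53 → inactive
o2: d²=296 > ρ²=53 → inactive
o3: d²=41 ≤ ρ²=53; F_rep = 16·(4,5)/41² = (0.0381,0.0476)
o4: d²=52 ≤ ρ²=53; F_rep = 16·(-6,-4)/52² = (-0.0355,-0.0237)
F = F_att + ΣF_rep = (-10.9974,9.0239)
Δp = p'−p = (-2.1995,1.8048); α = Δx/Fx = (-3124249/1420445) / (-3124249/284089) = 1/5
check: Δy/Fy = (2563597/1420445) / (2563597/284089) = 1/5 ✓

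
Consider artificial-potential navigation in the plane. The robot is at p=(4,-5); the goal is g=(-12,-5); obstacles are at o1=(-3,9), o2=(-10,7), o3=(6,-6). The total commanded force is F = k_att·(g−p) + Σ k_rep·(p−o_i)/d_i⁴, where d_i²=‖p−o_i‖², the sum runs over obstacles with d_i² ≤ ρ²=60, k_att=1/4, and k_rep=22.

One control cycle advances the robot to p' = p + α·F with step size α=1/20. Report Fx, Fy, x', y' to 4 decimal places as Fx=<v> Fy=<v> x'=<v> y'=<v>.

Fx=-5.7600 Fy=0.8800 x'=3.7120 y'=-4.9560

F_att = 1/4·(g−p) = 1/4·(-16,0) = (-4.0000,0.0000)
o1: d²=245 > ρ²=60 → inactive
o2: d²=340 > ρ²=60 → inactive
o3: d²=5 ≤ ρ²=60; F_rep = 22·(-2,1)/5² = (-1.7600,0.8800)
F = F_att + ΣF_rep = (-5.7600,0.8800)
p' = p + 1/20·F = (3.7120,-4.9560)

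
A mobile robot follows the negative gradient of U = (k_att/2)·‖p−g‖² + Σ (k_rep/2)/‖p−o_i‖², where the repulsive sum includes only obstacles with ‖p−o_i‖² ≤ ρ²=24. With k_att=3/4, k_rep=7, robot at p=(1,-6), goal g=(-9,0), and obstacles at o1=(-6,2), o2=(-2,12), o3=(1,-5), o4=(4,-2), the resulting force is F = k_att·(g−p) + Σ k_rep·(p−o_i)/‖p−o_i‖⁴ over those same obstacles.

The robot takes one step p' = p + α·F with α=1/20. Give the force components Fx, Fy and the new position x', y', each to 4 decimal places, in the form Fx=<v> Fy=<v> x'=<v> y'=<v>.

F_att = 3/4·(g−p) = 3/4·(-10,6) = (-7.5000,4.5000)
o1: d²=113 > ρ²=24 → inactive
o2: d²=333 > ρ²=24 → inactive
o3: d²=1 ≤ ρ²=24; F_rep = 7·(0,-1)/1² = (0.0000,-7.0000)
o4: d²=25 > ρ²=24 → inactive
F = F_att + ΣF_rep = (-7.5000,-2.5000)
p' = p + 1/20·F = (0.6250,-6.1250)

Fx=-7.5000 Fy=-2.5000 x'=0.6250 y'=-6.1250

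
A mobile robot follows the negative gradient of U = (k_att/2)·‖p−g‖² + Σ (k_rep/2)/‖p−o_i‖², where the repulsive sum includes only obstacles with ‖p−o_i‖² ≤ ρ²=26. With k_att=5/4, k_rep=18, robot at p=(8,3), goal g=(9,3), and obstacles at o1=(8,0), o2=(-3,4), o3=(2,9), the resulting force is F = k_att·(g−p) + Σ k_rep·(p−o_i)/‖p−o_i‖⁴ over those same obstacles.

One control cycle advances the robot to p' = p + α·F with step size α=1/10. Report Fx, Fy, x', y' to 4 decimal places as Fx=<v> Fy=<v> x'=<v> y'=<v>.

F_att = 5/4·(g−p) = 5/4·(1,0) = (1.2500,0.0000)
o1: d²=9 ≤ ρ²=26; F_rep = 18·(0,3)/9² = (0.0000,0.6667)
o2: d²=122 > ρ²=26 → inactive
o3: d²=72 > ρ²=26 → inactive
F = F_att + ΣF_rep = (1.2500,0.6667)
p' = p + 1/10·F = (8.1250,3.0667)

Fx=1.2500 Fy=0.6667 x'=8.1250 y'=3.0667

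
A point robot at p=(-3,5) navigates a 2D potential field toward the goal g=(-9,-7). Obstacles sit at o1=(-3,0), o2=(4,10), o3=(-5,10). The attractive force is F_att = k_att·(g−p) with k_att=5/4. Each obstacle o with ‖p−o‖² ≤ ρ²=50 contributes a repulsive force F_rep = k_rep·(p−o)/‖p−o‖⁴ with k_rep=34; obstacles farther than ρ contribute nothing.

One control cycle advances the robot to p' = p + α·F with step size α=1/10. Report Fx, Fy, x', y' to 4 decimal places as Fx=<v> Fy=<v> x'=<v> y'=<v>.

Fx=-7.4191 Fy=-14.9301 x'=-3.7419 y'=3.5070

F_att = 5/4·(g−p) = 5/4·(-6,-12) = (-7.5000,-15.0000)
o1: d²=25 ≤ ρ²=50; F_rep = 34·(0,5)/25² = (0.0000,0.2720)
o2: d²=74 > ρ²=50 → inactive
o3: d²=29 ≤ ρ²=50; F_rep = 34·(2,-5)/29² = (0.0809,-0.2021)
F = F_att + ΣF_rep = (-7.4191,-14.9301)
p' = p + 1/10·F = (-3.7419,3.5070)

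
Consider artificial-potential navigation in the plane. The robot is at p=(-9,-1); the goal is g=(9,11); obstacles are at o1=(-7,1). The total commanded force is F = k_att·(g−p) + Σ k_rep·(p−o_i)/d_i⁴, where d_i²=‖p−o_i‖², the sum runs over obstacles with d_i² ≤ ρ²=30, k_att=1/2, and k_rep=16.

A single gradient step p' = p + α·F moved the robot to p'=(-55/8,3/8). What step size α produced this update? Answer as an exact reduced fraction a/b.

α = 1/4

F_att = 1/2·(g−p) = 1/2·(18,12) = (9.0000,6.0000)
o1: d²=8 ≤ ρ²=30; F_rep = 16·(-2,-2)/8² = (-0.5000,-0.5000)
F = F_att + ΣF_rep = (8.5000,5.5000)
Δp = p'−p = (2.1250,1.3750); α = Δx/Fx = (17/8) / (17/2) = 1/4
check: Δy/Fy = (11/8) / (11/2) = 1/4 ✓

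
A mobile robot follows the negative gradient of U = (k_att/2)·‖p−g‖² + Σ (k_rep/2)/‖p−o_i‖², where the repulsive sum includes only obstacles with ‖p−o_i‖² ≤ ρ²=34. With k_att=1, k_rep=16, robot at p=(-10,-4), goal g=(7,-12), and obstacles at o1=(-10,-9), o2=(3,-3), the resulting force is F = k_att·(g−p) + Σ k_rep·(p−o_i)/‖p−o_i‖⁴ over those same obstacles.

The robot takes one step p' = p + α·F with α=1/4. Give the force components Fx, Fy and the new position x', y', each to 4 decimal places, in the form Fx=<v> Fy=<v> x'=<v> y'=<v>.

F_att = 1·(g−p) = 1·(17,-8) = (17.0000,-8.0000)
o1: d²=25 ≤ ρ²=34; F_rep = 16·(0,5)/25² = (0.0000,0.1280)
o2: d²=170 > ρ²=34 → inactive
F = F_att + ΣF_rep = (17.0000,-7.8720)
p' = p + 1/4·F = (-5.7500,-5.9680)

Fx=17.0000 Fy=-7.8720 x'=-5.7500 y'=-5.9680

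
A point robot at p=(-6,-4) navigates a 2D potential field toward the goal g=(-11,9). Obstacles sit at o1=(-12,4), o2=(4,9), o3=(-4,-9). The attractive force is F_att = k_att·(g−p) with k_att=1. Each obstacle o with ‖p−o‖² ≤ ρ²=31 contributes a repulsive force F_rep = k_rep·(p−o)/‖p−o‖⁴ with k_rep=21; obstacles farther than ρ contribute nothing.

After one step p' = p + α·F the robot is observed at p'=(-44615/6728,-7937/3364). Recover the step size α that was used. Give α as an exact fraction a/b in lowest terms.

F_att = 1·(g−p) = 1·(-5,13) = (-5.0000,13.0000)
o1: d²=100 > ρ²=31 → inactive
o2: d²=269 > ρ²=31 → inactive
o3: d²=29 ≤ ρ²=31; F_rep = 21·(-2,5)/29² = (-0.0499,0.1249)
F = F_att + ΣF_rep = (-5.0499,13.1249)
Δp = p'−p = (-0.6312,1.6406); α = Δx/Fx = (-4247/6728) / (-4247/841) = 1/8
check: Δy/Fy = (5519/3364) / (11038/841) = 1/8 ✓

α = 1/8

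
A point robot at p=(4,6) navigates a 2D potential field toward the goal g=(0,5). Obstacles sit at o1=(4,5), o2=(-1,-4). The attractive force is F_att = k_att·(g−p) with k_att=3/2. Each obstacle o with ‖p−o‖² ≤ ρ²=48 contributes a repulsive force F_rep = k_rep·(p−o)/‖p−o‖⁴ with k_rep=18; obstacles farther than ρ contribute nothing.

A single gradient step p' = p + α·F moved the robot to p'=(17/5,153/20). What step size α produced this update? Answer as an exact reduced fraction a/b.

α = 1/10

F_att = 3/2·(g−p) = 3/2·(-4,-1) = (-6.0000,-1.5000)
o1: d²=1 ≤ ρ²=48; F_rep = 18·(0,1)/1² = (0.0000,18.0000)
o2: d²=125 > ρ²=48 → inactive
F = F_att + ΣF_rep = (-6.0000,16.5000)
Δp = p'−p = (-0.6000,1.6500); α = Δx/Fx = (-3/5) / (-6) = 1/10
check: Δy/Fy = (33/20) / (33/2) = 1/10 ✓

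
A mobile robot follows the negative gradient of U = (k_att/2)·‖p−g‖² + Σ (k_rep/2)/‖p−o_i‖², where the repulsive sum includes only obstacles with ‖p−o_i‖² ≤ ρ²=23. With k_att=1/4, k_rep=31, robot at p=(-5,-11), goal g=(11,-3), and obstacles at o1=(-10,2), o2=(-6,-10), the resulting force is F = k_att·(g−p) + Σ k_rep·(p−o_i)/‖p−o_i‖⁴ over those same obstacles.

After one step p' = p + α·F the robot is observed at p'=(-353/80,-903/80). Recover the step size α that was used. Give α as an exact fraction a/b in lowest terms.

F_att = 1/4·(g−p) = 1/4·(16,8) = (4.0000,2.0000)
o1: d²=194 > ρ²=23 → inactive
o2: d²=2 ≤ ρ²=23; F_rep = 31·(1,-1)/2² = (7.7500,-7.7500)
F = F_att + ΣF_rep = (11.7500,-5.7500)
Δp = p'−p = (0.5875,-0.2875); α = Δx/Fx = (47/80) / (47/4) = 1/20
check: Δy/Fy = (-23/80) / (-23/4) = 1/20 ✓

α = 1/20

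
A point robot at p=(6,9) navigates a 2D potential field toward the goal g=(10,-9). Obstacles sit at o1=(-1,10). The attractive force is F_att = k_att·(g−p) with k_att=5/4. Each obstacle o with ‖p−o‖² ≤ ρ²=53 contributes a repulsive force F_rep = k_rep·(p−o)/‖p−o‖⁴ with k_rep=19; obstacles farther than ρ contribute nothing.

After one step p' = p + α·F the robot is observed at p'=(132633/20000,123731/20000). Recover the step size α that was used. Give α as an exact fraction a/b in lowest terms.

α = 1/8

F_att = 5/4·(g−p) = 5/4·(4,-18) = (5.0000,-22.5000)
o1: d²=50 ≤ ρ²=53; F_rep = 19·(7,-1)/50² = (0.0532,-0.0076)
F = F_att + ΣF_rep = (5.0532,-22.5076)
Δp = p'−p = (0.6317,-2.8135); α = Δx/Fx = (12633/20000) / (12633/2500) = 1/8
check: Δy/Fy = (-56269/20000) / (-56269/2500) = 1/8 ✓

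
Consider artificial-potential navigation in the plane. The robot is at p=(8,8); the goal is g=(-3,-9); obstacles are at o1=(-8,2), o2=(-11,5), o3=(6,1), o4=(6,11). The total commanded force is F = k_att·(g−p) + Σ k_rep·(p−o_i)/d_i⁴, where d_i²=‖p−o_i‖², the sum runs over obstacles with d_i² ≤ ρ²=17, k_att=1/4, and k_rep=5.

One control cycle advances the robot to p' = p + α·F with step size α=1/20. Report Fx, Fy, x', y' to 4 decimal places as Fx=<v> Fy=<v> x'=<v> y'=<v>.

Fx=-2.6908 Fy=-4.3388 x'=7.8655 y'=7.7831

F_att = 1/4·(g−p) = 1/4·(-11,-17) = (-2.7500,-4.2500)
o1: d²=292 > ρ²=17 → inactive
o2: d²=370 > ρ²=17 → inactive
o3: d²=53 > ρ²=17 → inactive
o4: d²=13 ≤ ρ²=17; F_rep = 5·(2,-3)/13² = (0.0592,-0.0888)
F = F_att + ΣF_rep = (-2.6908,-4.3388)
p' = p + 1/20·F = (7.8655,7.7831)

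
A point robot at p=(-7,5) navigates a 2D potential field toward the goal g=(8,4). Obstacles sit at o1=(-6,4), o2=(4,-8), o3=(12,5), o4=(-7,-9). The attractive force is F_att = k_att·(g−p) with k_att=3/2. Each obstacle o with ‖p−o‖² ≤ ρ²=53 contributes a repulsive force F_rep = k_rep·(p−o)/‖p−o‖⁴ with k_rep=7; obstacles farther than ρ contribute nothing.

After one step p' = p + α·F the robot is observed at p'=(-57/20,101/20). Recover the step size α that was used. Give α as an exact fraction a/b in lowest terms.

F_att = 3/2·(g−p) = 3/2·(15,-1) = (22.5000,-1.5000)
o1: d²=2 ≤ ρ²=53; F_rep = 7·(-1,1)/2² = (-1.7500,1.7500)
o2: d²=290 > ρ²=53 → inactive
o3: d²=361 > ρ²=53 → inactive
o4: d²=196 > ρ²=53 → inactive
F = F_att + ΣF_rep = (20.7500,0.2500)
Δp = p'−p = (4.1500,0.0500); α = Δx/Fx = (83/20) / (83/4) = 1/5
check: Δy/Fy = (1/20) / (1/4) = 1/5 ✓

α = 1/5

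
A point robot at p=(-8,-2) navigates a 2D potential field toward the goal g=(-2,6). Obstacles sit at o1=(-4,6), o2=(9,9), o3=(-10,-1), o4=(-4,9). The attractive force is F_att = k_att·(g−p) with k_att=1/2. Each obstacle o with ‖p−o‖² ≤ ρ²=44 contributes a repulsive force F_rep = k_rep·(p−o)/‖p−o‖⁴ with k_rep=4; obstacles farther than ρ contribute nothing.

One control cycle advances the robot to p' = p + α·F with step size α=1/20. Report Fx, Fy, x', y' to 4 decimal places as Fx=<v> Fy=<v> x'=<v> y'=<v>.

Fx=3.3200 Fy=3.8400 x'=-7.8340 y'=-1.8080

F_att = 1/2·(g−p) = 1/2·(6,8) = (3.0000,4.0000)
o1: d²=80 > ρ²=44 → inactive
o2: d²=410 > ρ²=44 → inactive
o3: d²=5 ≤ ρ²=44; F_rep = 4·(2,-1)/5² = (0.3200,-0.1600)
o4: d²=137 > ρ²=44 → inactive
F = F_att + ΣF_rep = (3.3200,3.8400)
p' = p + 1/20·F = (-7.8340,-1.8080)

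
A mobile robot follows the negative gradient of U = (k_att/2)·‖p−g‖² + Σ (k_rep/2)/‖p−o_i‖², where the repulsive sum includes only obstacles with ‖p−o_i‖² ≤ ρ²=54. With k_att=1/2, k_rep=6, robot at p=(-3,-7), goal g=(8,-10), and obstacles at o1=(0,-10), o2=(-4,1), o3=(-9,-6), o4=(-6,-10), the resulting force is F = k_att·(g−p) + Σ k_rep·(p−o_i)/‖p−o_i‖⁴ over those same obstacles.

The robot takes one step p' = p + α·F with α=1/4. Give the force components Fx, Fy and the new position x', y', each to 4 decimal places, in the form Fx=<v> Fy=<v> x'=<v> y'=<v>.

F_att = 1/2·(g−p) = 1/2·(11,-3) = (5.5000,-1.5000)
o1: d²=18 ≤ ρ²=54; F_rep = 6·(-3,3)/18² = (-0.0556,0.0556)
o2: d²=65 > ρ²=54 → inactive
o3: d²=37 ≤ ρ²=54; F_rep = 6·(6,-1)/37² = (0.0263,-0.0044)
o4: d²=18 ≤ ρ²=54; F_rep = 6·(3,3)/18² = (0.0556,0.0556)
F = F_att + ΣF_rep = (5.5263,-1.3933)
p' = p + 1/4·F = (-1.6184,-7.3483)

Fx=5.5263 Fy=-1.3933 x'=-1.6184 y'=-7.3483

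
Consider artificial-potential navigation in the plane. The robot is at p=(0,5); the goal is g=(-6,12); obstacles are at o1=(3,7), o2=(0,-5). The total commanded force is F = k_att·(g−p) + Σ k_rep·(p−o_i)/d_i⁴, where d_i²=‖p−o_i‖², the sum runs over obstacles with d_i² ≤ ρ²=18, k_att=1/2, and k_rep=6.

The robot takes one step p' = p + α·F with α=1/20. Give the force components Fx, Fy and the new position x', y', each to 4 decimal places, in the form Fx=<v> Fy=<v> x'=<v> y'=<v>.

F_att = 1/2·(g−p) = 1/2·(-6,7) = (-3.0000,3.5000)
o1: d²=13 ≤ ρ²=18; F_rep = 6·(-3,-2)/13² = (-0.1065,-0.0710)
o2: d²=100 > ρ²=18 → inactive
F = F_att + ΣF_rep = (-3.1065,3.4290)
p' = p + 1/20·F = (-0.1553,5.1714)

Fx=-3.1065 Fy=3.4290 x'=-0.1553 y'=5.1714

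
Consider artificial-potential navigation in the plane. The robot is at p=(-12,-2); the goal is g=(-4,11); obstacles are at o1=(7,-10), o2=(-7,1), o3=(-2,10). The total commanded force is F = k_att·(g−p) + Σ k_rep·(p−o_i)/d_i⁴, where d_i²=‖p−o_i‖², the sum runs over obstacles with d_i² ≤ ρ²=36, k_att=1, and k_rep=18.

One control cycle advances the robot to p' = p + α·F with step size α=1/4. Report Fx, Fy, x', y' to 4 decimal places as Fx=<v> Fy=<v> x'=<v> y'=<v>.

F_att = 1·(g−p) = 1·(8,13) = (8.0000,13.0000)
o1: d²=425 > ρ²=36 → inactive
o2: d²=34 ≤ ρ²=36; F_rep = 18·(-5,-3)/34² = (-0.0779,-0.0467)
o3: d²=244 > ρ²=36 → inactive
F = F_att + ΣF_rep = (7.9221,12.9533)
p' = p + 1/4·F = (-10.0195,1.2383)

Fx=7.9221 Fy=12.9533 x'=-10.0195 y'=1.2383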